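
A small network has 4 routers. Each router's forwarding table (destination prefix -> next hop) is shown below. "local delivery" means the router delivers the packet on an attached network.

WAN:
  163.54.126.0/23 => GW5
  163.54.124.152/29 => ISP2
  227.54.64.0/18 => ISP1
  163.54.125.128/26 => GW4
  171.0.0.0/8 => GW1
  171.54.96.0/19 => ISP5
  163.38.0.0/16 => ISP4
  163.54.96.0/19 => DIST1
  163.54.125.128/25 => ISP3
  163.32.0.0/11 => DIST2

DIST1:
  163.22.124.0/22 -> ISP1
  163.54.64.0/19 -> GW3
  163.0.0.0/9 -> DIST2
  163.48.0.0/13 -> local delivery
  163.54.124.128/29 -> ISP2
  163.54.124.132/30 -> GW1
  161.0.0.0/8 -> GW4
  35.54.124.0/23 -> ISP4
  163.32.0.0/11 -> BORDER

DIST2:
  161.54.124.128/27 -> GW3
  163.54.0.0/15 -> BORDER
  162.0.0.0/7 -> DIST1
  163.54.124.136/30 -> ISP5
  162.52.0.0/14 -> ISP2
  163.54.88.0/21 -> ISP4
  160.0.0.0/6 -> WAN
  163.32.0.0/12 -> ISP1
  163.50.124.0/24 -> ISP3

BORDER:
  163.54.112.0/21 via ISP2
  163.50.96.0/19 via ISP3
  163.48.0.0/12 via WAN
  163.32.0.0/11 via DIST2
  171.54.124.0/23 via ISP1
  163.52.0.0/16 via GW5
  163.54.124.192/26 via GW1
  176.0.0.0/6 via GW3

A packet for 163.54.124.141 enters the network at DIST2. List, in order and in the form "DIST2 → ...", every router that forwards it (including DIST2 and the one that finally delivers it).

DIST2 → BORDER → WAN → DIST1

At DIST2: longest match for 163.54.124.141 is 163.54.0.0/15 -> BORDER
At BORDER: longest match for 163.54.124.141 is 163.48.0.0/12 -> WAN
At WAN: longest match for 163.54.124.141 is 163.54.96.0/19 -> DIST1
At DIST1: longest match for 163.54.124.141 is 163.48.0.0/13 -> local delivery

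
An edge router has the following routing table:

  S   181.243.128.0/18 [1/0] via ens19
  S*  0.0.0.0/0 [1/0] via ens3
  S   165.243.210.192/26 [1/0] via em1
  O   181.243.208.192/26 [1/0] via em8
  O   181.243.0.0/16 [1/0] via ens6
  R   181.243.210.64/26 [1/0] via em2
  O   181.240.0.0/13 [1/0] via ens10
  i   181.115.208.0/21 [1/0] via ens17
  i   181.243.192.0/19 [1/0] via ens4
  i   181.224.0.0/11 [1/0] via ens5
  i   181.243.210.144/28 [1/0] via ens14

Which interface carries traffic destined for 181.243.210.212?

ens4

Routes whose prefix contains 181.243.210.212:
  0.0.0.0/0 (default, matches everything) -> ens3
  181.224.0.0/11 (181.224.0.0 - 181.255.255.255) -> ens5
  181.240.0.0/13 (181.240.0.0 - 181.247.255.255) -> ens10
  181.243.0.0/16 (181.243.0.0 - 181.243.255.255) -> ens6
  181.243.192.0/19 (181.243.192.0 - 181.243.223.255) -> ens4
More-specific entries that do NOT match:
  181.243.210.144/28 (181.243.210.144 - 181.243.210.159) does not contain 181.243.210.212
  165.243.210.192/26 (165.243.210.192 - 165.243.210.255) does not contain 181.243.210.212
  181.243.208.192/26 (181.243.208.192 - 181.243.208.255) does not contain 181.243.210.212
  181.243.210.64/26 (181.243.210.64 - 181.243.210.127) does not contain 181.243.210.212
  181.115.208.0/21 (181.115.208.0 - 181.115.215.255) does not contain 181.243.210.212
Longest matching prefix is /19 -> interface ens4.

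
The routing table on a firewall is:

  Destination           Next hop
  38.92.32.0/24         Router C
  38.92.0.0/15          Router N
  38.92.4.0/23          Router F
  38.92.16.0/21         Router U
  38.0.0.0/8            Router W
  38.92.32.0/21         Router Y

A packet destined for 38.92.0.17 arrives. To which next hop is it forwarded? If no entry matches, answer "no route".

Routes whose prefix contains 38.92.0.17:
  38.0.0.0/8 (38.0.0.0 - 38.255.255.255) -> Router W
  38.92.0.0/15 (38.92.0.0 - 38.93.255.255) -> Router N
More-specific entries that do NOT match:
  38.92.32.0/24 (38.92.32.0 - 38.92.32.255) does not contain 38.92.0.17
  38.92.4.0/23 (38.92.4.0 - 38.92.5.255) does not contain 38.92.0.17
  38.92.16.0/21 (38.92.16.0 - 38.92.23.255) does not contain 38.92.0.17
  38.92.32.0/21 (38.92.32.0 - 38.92.39.255) does not contain 38.92.0.17
Longest matching prefix is /15 -> next hop Router N.

Router N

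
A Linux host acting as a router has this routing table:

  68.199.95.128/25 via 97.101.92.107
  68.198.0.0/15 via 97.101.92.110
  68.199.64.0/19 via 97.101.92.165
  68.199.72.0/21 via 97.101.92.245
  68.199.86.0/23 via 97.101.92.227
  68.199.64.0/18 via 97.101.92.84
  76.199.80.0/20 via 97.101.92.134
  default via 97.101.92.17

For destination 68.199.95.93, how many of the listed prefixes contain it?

4

Prefixes containing 68.199.95.93:
  0.0.0.0/0 (default, matches everything)
  68.198.0.0/15 (68.198.0.0 - 68.199.255.255)
  68.199.64.0/18 (68.199.64.0 - 68.199.127.255)
  68.199.64.0/19 (68.199.64.0 - 68.199.95.255)
Total matching entries: 4.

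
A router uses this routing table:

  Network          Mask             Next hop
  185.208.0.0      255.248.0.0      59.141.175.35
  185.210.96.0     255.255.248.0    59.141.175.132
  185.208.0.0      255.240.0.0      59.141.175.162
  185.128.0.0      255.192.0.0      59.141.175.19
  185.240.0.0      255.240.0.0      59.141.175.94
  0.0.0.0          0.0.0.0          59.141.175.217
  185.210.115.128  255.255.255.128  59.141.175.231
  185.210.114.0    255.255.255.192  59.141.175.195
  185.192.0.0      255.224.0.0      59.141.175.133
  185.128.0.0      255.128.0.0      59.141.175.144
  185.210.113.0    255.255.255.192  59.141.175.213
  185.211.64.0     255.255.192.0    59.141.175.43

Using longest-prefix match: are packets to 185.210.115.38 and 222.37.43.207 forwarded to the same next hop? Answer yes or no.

no

185.210.115.38: longest match 185.208.0.0/13 -> 59.141.175.35
222.37.43.207: longest match 0.0.0.0/0 -> 59.141.175.217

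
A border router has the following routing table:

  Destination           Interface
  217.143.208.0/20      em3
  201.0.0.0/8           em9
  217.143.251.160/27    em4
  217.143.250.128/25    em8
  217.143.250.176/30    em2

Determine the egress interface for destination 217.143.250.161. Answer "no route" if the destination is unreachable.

Routes whose prefix contains 217.143.250.161:
  217.143.250.128/25 (217.143.250.128 - 217.143.250.255) -> em8
More-specific entries that do NOT match:
  217.143.250.176/30 (217.143.250.176 - 217.143.250.179) does not contain 217.143.250.161
  217.143.251.160/27 (217.143.251.160 - 217.143.251.191) does not contain 217.143.250.161
Longest matching prefix is /25 -> interface em8.

em8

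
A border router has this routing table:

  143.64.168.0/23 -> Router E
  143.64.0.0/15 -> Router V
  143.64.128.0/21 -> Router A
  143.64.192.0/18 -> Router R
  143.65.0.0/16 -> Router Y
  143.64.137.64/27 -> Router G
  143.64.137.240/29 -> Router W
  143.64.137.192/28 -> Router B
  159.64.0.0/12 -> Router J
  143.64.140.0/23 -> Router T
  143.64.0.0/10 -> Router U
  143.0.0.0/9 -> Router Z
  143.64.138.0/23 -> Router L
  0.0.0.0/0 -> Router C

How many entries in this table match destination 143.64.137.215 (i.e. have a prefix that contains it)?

4

Prefixes containing 143.64.137.215:
  0.0.0.0/0 (default, matches everything)
  143.0.0.0/9 (143.0.0.0 - 143.127.255.255)
  143.64.0.0/10 (143.64.0.0 - 143.127.255.255)
  143.64.0.0/15 (143.64.0.0 - 143.65.255.255)
Total matching entries: 4.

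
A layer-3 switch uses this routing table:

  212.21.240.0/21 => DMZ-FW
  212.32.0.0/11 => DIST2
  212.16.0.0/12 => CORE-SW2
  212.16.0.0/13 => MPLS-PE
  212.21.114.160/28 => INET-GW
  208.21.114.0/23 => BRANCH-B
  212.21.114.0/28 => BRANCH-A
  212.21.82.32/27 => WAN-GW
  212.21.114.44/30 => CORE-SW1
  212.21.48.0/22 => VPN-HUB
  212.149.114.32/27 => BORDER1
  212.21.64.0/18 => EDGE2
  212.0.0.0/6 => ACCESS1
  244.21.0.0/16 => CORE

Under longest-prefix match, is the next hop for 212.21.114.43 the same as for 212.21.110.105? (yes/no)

212.21.114.43: longest match 212.21.64.0/18 -> EDGE2
212.21.110.105: longest match 212.21.64.0/18 -> EDGE2

yes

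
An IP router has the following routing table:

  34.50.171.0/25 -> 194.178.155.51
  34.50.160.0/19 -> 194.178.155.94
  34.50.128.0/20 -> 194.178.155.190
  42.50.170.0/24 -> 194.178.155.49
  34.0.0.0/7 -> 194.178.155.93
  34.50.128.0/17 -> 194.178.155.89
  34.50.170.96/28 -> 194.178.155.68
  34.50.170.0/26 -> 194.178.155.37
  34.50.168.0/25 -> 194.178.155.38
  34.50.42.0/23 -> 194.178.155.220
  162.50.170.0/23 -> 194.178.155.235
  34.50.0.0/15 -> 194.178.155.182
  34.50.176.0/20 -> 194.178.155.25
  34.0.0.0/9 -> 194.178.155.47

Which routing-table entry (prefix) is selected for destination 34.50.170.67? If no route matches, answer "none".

34.50.160.0/19

Entries matching 34.50.170.67:
  34.0.0.0/7 (34.0.0.0 - 35.255.255.255)
  34.0.0.0/9 (34.0.0.0 - 34.127.255.255)
  34.50.0.0/15 (34.50.0.0 - 34.51.255.255)
  34.50.128.0/17 (34.50.128.0 - 34.50.255.255)
  34.50.160.0/19 (34.50.160.0 - 34.50.191.255)
Most specific is 34.50.160.0/19.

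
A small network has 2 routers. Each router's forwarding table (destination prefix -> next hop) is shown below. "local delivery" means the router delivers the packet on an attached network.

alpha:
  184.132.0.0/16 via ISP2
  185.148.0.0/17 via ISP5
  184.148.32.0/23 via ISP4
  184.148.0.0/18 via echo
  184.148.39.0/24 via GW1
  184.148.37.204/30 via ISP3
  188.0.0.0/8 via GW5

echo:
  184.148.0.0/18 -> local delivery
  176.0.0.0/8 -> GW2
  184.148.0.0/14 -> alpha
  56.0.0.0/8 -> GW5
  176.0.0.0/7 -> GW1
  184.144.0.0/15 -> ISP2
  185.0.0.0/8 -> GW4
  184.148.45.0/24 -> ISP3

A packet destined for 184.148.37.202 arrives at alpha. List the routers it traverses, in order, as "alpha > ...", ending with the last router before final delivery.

alpha > echo

At alpha: longest match for 184.148.37.202 is 184.148.0.0/18 -> echo
At echo: longest match for 184.148.37.202 is 184.148.0.0/18 -> local delivery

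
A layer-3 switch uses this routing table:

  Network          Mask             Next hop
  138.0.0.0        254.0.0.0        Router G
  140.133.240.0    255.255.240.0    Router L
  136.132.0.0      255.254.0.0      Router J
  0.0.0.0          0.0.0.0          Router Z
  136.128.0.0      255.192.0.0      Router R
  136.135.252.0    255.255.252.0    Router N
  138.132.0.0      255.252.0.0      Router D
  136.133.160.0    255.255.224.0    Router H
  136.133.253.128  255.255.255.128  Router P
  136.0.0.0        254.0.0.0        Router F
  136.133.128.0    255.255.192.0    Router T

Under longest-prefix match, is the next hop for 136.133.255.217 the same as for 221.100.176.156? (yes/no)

no

136.133.255.217: longest match 136.132.0.0/15 -> Router J
221.100.176.156: longest match 0.0.0.0/0 -> Router Z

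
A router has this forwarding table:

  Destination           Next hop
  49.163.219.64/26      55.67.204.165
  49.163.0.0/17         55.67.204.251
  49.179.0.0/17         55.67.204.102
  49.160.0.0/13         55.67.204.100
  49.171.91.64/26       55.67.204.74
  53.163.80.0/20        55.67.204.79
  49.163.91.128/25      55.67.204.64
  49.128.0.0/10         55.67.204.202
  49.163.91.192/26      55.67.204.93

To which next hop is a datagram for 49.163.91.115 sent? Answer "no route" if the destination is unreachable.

Routes whose prefix contains 49.163.91.115:
  49.128.0.0/10 (49.128.0.0 - 49.191.255.255) -> 55.67.204.202
  49.160.0.0/13 (49.160.0.0 - 49.167.255.255) -> 55.67.204.100
  49.163.0.0/17 (49.163.0.0 - 49.163.127.255) -> 55.67.204.251
More-specific entries that do NOT match:
  49.163.219.64/26 (49.163.219.64 - 49.163.219.127) does not contain 49.163.91.115
  49.171.91.64/26 (49.171.91.64 - 49.171.91.127) does not contain 49.163.91.115
  49.163.91.192/26 (49.163.91.192 - 49.163.91.255) does not contain 49.163.91.115
  49.163.91.128/25 (49.163.91.128 - 49.163.91.255) does not contain 49.163.91.115
  53.163.80.0/20 (53.163.80.0 - 53.163.95.255) does not contain 49.163.91.115
Longest matching prefix is /17 -> next hop 55.67.204.251.

55.67.204.251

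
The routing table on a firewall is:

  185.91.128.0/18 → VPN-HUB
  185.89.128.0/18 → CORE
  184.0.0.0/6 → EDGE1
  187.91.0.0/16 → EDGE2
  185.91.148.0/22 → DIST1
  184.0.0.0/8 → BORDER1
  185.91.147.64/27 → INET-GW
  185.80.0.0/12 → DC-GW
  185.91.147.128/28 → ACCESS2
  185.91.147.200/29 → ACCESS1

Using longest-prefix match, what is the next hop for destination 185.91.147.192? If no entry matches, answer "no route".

VPN-HUB

Routes whose prefix contains 185.91.147.192:
  184.0.0.0/6 (184.0.0.0 - 187.255.255.255) -> EDGE1
  185.80.0.0/12 (185.80.0.0 - 185.95.255.255) -> DC-GW
  185.91.128.0/18 (185.91.128.0 - 185.91.191.255) -> VPN-HUB
More-specific entries that do NOT match:
  185.91.147.200/29 (185.91.147.200 - 185.91.147.207) does not contain 185.91.147.192
  185.91.147.128/28 (185.91.147.128 - 185.91.147.143) does not contain 185.91.147.192
  185.91.147.64/27 (185.91.147.64 - 185.91.147.95) does not contain 185.91.147.192
  185.91.148.0/22 (185.91.148.0 - 185.91.151.255) does not contain 185.91.147.192
Longest matching prefix is /18 -> next hop VPN-HUB.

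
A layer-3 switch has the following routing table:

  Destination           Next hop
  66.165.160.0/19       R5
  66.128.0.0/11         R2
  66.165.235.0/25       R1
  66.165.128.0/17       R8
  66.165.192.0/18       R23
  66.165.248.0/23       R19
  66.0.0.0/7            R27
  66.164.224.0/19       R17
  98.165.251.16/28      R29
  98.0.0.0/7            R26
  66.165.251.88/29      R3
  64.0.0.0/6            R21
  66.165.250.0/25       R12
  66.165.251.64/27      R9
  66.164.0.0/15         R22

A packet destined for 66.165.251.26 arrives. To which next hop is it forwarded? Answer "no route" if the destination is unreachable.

R23

Routes whose prefix contains 66.165.251.26:
  64.0.0.0/6 (64.0.0.0 - 67.255.255.255) -> R21
  66.0.0.0/7 (66.0.0.0 - 67.255.255.255) -> R27
  66.164.0.0/15 (66.164.0.0 - 66.165.255.255) -> R22
  66.165.128.0/17 (66.165.128.0 - 66.165.255.255) -> R8
  66.165.192.0/18 (66.165.192.0 - 66.165.255.255) -> R23
More-specific entries that do NOT match:
  66.165.251.88/29 (66.165.251.88 - 66.165.251.95) does not contain 66.165.251.26
  98.165.251.16/28 (98.165.251.16 - 98.165.251.31) does not contain 66.165.251.26
  66.165.251.64/27 (66.165.251.64 - 66.165.251.95) does not contain 66.165.251.26
  66.165.235.0/25 (66.165.235.0 - 66.165.235.127) does not contain 66.165.251.26
  66.165.250.0/25 (66.165.250.0 - 66.165.250.127) does not contain 66.165.251.26
  66.165.248.0/23 (66.165.248.0 - 66.165.249.255) does not contain 66.165.251.26
  66.165.160.0/19 (66.165.160.0 - 66.165.191.255) does not contain 66.165.251.26
  66.164.224.0/19 (66.164.224.0 - 66.164.255.255) does not contain 66.165.251.26
Longest matching prefix is /18 -> next hop R23.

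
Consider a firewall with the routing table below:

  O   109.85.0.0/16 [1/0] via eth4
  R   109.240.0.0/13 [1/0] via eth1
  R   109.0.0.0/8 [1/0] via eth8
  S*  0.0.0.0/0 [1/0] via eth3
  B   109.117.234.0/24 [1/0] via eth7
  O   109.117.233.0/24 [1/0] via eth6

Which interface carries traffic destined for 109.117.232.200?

eth8

Routes whose prefix contains 109.117.232.200:
  0.0.0.0/0 (default, matches everything) -> eth3
  109.0.0.0/8 (109.0.0.0 - 109.255.255.255) -> eth8
More-specific entries that do NOT match:
  109.117.234.0/24 (109.117.234.0 - 109.117.234.255) does not contain 109.117.232.200
  109.117.233.0/24 (109.117.233.0 - 109.117.233.255) does not contain 109.117.232.200
  109.85.0.0/16 (109.85.0.0 - 109.85.255.255) does not contain 109.117.232.200
  109.240.0.0/13 (109.240.0.0 - 109.247.255.255) does not contain 109.117.232.200
Longest matching prefix is /8 -> interface eth8.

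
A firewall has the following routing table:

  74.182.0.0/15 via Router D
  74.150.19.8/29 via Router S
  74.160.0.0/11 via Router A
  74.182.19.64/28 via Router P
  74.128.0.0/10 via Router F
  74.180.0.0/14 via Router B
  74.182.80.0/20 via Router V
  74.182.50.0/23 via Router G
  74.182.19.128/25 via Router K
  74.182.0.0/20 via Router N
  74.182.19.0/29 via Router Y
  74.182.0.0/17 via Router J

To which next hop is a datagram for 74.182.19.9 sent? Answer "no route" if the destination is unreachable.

Routes whose prefix contains 74.182.19.9:
  74.128.0.0/10 (74.128.0.0 - 74.191.255.255) -> Router F
  74.160.0.0/11 (74.160.0.0 - 74.191.255.255) -> Router A
  74.180.0.0/14 (74.180.0.0 - 74.183.255.255) -> Router B
  74.182.0.0/15 (74.182.0.0 - 74.183.255.255) -> Router D
  74.182.0.0/17 (74.182.0.0 - 74.182.127.255) -> Router J
More-specific entries that do NOT match:
  74.150.19.8/29 (74.150.19.8 - 74.150.19.15) does not contain 74.182.19.9
  74.182.19.0/29 (74.182.19.0 - 74.182.19.7) does not contain 74.182.19.9
  74.182.19.64/28 (74.182.19.64 - 74.182.19.79) does not contain 74.182.19.9
  74.182.19.128/25 (74.182.19.128 - 74.182.19.255) does not contain 74.182.19.9
  74.182.50.0/23 (74.182.50.0 - 74.182.51.255) does not contain 74.182.19.9
  74.182.80.0/20 (74.182.80.0 - 74.182.95.255) does not contain 74.182.19.9
  74.182.0.0/20 (74.182.0.0 - 74.182.15.255) does not contain 74.182.19.9
Longest matching prefix is /17 -> next hop Router J.

Router J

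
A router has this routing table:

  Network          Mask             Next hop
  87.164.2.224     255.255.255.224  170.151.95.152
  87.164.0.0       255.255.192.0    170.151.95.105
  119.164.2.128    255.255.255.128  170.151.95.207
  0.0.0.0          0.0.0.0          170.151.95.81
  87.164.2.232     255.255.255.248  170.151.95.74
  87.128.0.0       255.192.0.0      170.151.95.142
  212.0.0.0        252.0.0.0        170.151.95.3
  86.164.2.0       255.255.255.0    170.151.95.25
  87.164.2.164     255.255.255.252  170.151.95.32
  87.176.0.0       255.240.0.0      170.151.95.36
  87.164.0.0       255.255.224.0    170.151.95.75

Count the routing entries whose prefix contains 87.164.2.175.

Prefixes containing 87.164.2.175:
  0.0.0.0/0 (default, matches everything)
  87.128.0.0/10 (87.128.0.0 - 87.191.255.255)
  87.164.0.0/18 (87.164.0.0 - 87.164.63.255)
  87.164.0.0/19 (87.164.0.0 - 87.164.31.255)
Total matching entries: 4.

4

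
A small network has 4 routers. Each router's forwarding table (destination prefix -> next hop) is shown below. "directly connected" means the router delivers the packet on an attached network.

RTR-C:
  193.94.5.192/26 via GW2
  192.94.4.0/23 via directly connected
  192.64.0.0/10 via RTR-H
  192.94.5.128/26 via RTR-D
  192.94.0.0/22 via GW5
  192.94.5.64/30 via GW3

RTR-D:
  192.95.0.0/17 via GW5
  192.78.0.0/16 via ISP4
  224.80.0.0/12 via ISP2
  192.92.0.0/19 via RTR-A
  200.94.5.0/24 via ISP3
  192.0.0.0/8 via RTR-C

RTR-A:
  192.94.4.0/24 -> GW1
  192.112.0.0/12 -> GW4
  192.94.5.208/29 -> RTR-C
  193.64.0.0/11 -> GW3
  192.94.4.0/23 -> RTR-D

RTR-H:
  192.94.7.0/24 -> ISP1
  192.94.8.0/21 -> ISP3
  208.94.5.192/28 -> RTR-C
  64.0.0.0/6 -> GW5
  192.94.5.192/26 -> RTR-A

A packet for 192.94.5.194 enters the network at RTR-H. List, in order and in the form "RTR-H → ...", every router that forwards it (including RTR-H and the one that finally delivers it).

RTR-H → RTR-A → RTR-D → RTR-C

At RTR-H: longest match for 192.94.5.194 is 192.94.5.192/26 -> RTR-A
At RTR-A: longest match for 192.94.5.194 is 192.94.4.0/23 -> RTR-D
At RTR-D: longest match for 192.94.5.194 is 192.0.0.0/8 -> RTR-C
At RTR-C: longest match for 192.94.5.194 is 192.94.4.0/23 -> directly connected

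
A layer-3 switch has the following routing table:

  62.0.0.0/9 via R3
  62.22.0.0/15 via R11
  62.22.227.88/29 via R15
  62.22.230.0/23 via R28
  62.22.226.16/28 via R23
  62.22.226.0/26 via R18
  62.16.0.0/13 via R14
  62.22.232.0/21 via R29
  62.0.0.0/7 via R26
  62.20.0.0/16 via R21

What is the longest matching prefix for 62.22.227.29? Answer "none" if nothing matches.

Entries matching 62.22.227.29:
  62.0.0.0/7 (62.0.0.0 - 63.255.255.255)
  62.0.0.0/9 (62.0.0.0 - 62.127.255.255)
  62.16.0.0/13 (62.16.0.0 - 62.23.255.255)
  62.22.0.0/15 (62.22.0.0 - 62.23.255.255)
Most specific is 62.22.0.0/15.

62.22.0.0/15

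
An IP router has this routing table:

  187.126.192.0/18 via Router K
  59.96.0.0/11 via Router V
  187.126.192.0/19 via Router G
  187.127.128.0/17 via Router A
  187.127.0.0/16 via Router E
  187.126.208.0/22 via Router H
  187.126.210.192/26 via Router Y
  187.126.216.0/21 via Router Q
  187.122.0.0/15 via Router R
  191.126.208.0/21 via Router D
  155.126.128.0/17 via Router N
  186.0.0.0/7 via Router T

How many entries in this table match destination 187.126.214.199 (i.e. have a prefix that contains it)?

3

Prefixes containing 187.126.214.199:
  186.0.0.0/7 (186.0.0.0 - 187.255.255.255)
  187.126.192.0/18 (187.126.192.0 - 187.126.255.255)
  187.126.192.0/19 (187.126.192.0 - 187.126.223.255)
Total matching entries: 3.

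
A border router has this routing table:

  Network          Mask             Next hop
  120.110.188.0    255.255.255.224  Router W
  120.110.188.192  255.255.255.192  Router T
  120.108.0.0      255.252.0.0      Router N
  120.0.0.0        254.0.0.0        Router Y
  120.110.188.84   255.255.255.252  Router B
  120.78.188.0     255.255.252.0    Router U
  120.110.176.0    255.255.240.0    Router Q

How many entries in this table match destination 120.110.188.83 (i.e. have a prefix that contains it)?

Prefixes containing 120.110.188.83:
  120.0.0.0/7 (120.0.0.0 - 121.255.255.255)
  120.108.0.0/14 (120.108.0.0 - 120.111.255.255)
  120.110.176.0/20 (120.110.176.0 - 120.110.191.255)
Total matching entries: 3.

3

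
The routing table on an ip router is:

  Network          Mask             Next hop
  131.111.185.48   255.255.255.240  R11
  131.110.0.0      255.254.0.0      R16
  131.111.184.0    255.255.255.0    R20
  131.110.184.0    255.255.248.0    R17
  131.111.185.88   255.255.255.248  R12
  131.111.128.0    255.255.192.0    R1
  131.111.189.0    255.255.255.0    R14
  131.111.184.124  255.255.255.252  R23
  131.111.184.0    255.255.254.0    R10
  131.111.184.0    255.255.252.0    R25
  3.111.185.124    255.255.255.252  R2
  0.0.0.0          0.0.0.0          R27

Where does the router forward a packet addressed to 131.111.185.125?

R10

Routes whose prefix contains 131.111.185.125:
  0.0.0.0/0 (default, matches everything) -> R27
  131.110.0.0/15 (131.110.0.0 - 131.111.255.255) -> R16
  131.111.128.0/18 (131.111.128.0 - 131.111.191.255) -> R1
  131.111.184.0/22 (131.111.184.0 - 131.111.187.255) -> R25
  131.111.184.0/23 (131.111.184.0 - 131.111.185.255) -> R10
More-specific entries that do NOT match:
  131.111.184.124/30 (131.111.184.124 - 131.111.184.127) does not contain 131.111.185.125
  3.111.185.124/30 (3.111.185.124 - 3.111.185.127) does not contain 131.111.185.125
  131.111.185.88/29 (131.111.185.88 - 131.111.185.95) does not contain 131.111.185.125
  131.111.185.48/28 (131.111.185.48 - 131.111.185.63) does not contain 131.111.185.125
  131.111.184.0/24 (131.111.184.0 - 131.111.184.255) does not contain 131.111.185.125
  131.111.189.0/24 (131.111.189.0 - 131.111.189.255) does not contain 131.111.185.125
Longest matching prefix is /23 -> next hop R10.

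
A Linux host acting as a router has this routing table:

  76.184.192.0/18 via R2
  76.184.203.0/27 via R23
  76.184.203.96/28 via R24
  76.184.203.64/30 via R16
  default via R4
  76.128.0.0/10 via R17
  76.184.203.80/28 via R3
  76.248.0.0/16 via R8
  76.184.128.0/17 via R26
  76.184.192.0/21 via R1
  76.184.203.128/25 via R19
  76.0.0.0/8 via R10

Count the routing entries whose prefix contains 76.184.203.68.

5

Prefixes containing 76.184.203.68:
  0.0.0.0/0 (default, matches everything)
  76.0.0.0/8 (76.0.0.0 - 76.255.255.255)
  76.128.0.0/10 (76.128.0.0 - 76.191.255.255)
  76.184.128.0/17 (76.184.128.0 - 76.184.255.255)
  76.184.192.0/18 (76.184.192.0 - 76.184.255.255)
Total matching entries: 5.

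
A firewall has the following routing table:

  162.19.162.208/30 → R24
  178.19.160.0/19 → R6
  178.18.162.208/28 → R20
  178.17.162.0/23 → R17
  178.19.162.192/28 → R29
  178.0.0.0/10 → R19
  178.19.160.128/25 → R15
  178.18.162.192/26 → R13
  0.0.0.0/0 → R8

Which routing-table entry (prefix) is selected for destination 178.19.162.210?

178.19.160.0/19

Entries matching 178.19.162.210:
  0.0.0.0/0 (default, matches everything)
  178.0.0.0/10 (178.0.0.0 - 178.63.255.255)
  178.19.160.0/19 (178.19.160.0 - 178.19.191.255)
Most specific is 178.19.160.0/19.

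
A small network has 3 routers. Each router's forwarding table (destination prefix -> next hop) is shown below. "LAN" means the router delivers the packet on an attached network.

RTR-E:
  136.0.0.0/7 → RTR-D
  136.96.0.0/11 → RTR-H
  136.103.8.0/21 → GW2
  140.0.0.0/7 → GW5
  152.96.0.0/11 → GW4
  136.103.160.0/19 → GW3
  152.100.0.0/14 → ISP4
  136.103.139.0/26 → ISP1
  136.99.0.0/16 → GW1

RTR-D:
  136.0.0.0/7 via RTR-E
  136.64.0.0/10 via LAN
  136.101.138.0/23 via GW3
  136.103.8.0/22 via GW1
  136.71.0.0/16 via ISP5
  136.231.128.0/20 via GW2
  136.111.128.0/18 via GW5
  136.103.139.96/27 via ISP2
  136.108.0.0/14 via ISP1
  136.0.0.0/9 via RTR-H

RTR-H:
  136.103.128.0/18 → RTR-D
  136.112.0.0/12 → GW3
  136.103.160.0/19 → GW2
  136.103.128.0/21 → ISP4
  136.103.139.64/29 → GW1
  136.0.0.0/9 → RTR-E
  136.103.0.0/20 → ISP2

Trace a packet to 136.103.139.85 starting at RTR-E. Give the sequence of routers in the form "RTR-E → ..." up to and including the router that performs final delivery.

At RTR-E: longest match for 136.103.139.85 is 136.96.0.0/11 -> RTR-H
At RTR-H: longest match for 136.103.139.85 is 136.103.128.0/18 -> RTR-D
At RTR-D: longest match for 136.103.139.85 is 136.64.0.0/10 -> LAN

RTR-E → RTR-H → RTR-D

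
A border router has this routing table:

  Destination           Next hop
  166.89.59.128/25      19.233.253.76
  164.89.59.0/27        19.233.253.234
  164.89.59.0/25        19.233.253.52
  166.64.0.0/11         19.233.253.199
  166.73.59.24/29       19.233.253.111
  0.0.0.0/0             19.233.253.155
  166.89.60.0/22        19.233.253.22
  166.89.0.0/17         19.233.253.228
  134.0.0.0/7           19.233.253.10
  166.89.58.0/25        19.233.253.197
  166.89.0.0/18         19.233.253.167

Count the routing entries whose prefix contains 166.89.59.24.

Prefixes containing 166.89.59.24:
  0.0.0.0/0 (default, matches everything)
  166.64.0.0/11 (166.64.0.0 - 166.95.255.255)
  166.89.0.0/17 (166.89.0.0 - 166.89.127.255)
  166.89.0.0/18 (166.89.0.0 - 166.89.63.255)
Total matching entries: 4.

4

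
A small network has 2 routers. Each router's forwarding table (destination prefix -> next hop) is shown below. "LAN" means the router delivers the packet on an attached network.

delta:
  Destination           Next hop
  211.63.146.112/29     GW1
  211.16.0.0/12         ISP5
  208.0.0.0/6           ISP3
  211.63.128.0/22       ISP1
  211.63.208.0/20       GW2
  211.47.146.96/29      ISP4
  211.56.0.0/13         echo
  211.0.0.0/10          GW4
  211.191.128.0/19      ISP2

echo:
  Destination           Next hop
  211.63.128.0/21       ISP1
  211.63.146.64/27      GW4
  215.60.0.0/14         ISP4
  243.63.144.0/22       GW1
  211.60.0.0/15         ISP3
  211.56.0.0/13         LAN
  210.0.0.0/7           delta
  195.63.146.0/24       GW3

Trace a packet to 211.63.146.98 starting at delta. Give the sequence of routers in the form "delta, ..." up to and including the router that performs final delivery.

delta, echo

At delta: longest match for 211.63.146.98 is 211.56.0.0/13 -> echo
At echo: longest match for 211.63.146.98 is 211.56.0.0/13 -> LAN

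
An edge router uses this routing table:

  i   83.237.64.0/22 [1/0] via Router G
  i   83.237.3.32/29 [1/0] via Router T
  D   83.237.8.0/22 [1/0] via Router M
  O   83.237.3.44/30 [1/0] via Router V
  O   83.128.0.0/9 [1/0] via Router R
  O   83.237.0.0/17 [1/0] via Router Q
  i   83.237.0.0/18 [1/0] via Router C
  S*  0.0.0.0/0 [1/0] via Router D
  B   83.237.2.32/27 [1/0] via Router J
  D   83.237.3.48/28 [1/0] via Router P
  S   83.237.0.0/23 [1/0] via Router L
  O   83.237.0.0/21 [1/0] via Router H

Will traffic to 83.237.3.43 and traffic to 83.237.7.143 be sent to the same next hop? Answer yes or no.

yes

83.237.3.43: longest match 83.237.0.0/21 -> Router H
83.237.7.143: longest match 83.237.0.0/21 -> Router H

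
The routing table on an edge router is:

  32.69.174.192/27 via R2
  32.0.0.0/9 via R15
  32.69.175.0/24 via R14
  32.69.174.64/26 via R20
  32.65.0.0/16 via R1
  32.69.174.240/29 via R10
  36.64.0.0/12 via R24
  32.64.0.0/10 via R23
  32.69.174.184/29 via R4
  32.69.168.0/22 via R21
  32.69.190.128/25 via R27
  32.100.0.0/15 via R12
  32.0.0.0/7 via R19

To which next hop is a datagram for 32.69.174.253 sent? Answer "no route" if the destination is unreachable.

Routes whose prefix contains 32.69.174.253:
  32.0.0.0/7 (32.0.0.0 - 33.255.255.255) -> R19
  32.0.0.0/9 (32.0.0.0 - 32.127.255.255) -> R15
  32.64.0.0/10 (32.64.0.0 - 32.127.255.255) -> R23
More-specific entries that do NOT match:
  32.69.174.240/29 (32.69.174.240 - 32.69.174.247) does not contain 32.69.174.253
  32.69.174.184/29 (32.69.174.184 - 32.69.174.191) does not contain 32.69.174.253
  32.69.174.192/27 (32.69.174.192 - 32.69.174.223) does not contain 32.69.174.253
  32.69.174.64/26 (32.69.174.64 - 32.69.174.127) does not contain 32.69.174.253
  32.69.190.128/25 (32.69.190.128 - 32.69.190.255) does not contain 32.69.174.253
  32.69.175.0/24 (32.69.175.0 - 32.69.175.255) does not contain 32.69.174.253
  32.69.168.0/22 (32.69.168.0 - 32.69.171.255) does not contain 32.69.174.253
  32.65.0.0/16 (32.65.0.0 - 32.65.255.255) does not contain 32.69.174.253
  32.100.0.0/15 (32.100.0.0 - 32.101.255.255) does not contain 32.69.174.253
  36.64.0.0/12 (36.64.0.0 - 36.79.255.255) does not contain 32.69.174.253
Longest matching prefix is /10 -> next hop R23.

R23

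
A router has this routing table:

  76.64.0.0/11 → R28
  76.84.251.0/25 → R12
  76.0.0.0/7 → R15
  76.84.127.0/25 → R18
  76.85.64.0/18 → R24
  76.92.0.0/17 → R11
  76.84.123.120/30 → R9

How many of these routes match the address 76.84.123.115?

2

Prefixes containing 76.84.123.115:
  76.0.0.0/7 (76.0.0.0 - 77.255.255.255)
  76.64.0.0/11 (76.64.0.0 - 76.95.255.255)
Total matching entries: 2.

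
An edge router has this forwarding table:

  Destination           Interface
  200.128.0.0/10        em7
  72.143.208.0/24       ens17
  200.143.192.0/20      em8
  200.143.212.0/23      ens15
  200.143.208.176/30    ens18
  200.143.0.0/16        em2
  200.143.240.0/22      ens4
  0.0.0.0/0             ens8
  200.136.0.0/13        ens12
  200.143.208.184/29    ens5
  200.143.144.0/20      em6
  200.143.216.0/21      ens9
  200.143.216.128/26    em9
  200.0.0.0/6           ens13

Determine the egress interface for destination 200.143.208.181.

Routes whose prefix contains 200.143.208.181:
  0.0.0.0/0 (default, matches everything) -> ens8
  200.0.0.0/6 (200.0.0.0 - 203.255.255.255) -> ens13
  200.128.0.0/10 (200.128.0.0 - 200.191.255.255) -> em7
  200.136.0.0/13 (200.136.0.0 - 200.143.255.255) -> ens12
  200.143.0.0/16 (200.143.0.0 - 200.143.255.255) -> em2
More-specific entries that do NOT match:
  200.143.208.176/30 (200.143.208.176 - 200.143.208.179) does not contain 200.143.208.181
  200.143.208.184/29 (200.143.208.184 - 200.143.208.191) does not contain 200.143.208.181
  200.143.216.128/26 (200.143.216.128 - 200.143.216.191) does not contain 200.143.208.181
  72.143.208.0/24 (72.143.208.0 - 72.143.208.255) does not contain 200.143.208.181
  200.143.212.0/23 (200.143.212.0 - 200.143.213.255) does not contain 200.143.208.181
  200.143.240.0/22 (200.143.240.0 - 200.143.243.255) does not contain 200.143.208.181
  200.143.216.0/21 (200.143.216.0 - 200.143.223.255) does not contain 200.143.208.181
  200.143.192.0/20 (200.143.192.0 - 200.143.207.255) does not contain 200.143.208.181
  200.143.144.0/20 (200.143.144.0 - 200.143.159.255) does not contain 200.143.208.181
Longest matching prefix is /16 -> interface em2.

em2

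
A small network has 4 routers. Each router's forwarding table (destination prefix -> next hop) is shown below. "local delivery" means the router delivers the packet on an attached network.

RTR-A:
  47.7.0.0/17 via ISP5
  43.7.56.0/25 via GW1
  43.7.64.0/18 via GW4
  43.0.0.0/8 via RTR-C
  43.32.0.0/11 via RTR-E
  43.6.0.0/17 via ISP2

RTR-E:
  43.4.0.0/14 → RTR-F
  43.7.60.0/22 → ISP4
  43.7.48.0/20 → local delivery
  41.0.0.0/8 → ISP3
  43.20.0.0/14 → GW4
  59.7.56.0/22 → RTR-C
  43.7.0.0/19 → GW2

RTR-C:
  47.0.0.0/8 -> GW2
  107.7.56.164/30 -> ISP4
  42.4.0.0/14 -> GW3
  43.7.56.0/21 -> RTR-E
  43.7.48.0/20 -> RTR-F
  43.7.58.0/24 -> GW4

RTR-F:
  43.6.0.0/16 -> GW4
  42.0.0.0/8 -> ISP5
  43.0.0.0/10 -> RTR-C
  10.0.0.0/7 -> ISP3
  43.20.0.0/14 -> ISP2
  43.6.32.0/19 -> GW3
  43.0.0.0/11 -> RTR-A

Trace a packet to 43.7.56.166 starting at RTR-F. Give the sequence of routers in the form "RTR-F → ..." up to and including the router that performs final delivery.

RTR-F → RTR-A → RTR-C → RTR-E

At RTR-F: longest match for 43.7.56.166 is 43.0.0.0/11 -> RTR-A
At RTR-A: longest match for 43.7.56.166 is 43.0.0.0/8 -> RTR-C
At RTR-C: longest match for 43.7.56.166 is 43.7.56.0/21 -> RTR-E
At RTR-E: longest match for 43.7.56.166 is 43.7.48.0/20 -> local delivery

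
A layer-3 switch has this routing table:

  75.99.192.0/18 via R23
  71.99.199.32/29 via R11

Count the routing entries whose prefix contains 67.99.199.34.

0

No listed prefix contains 67.99.199.34.
Total matching entries: 0.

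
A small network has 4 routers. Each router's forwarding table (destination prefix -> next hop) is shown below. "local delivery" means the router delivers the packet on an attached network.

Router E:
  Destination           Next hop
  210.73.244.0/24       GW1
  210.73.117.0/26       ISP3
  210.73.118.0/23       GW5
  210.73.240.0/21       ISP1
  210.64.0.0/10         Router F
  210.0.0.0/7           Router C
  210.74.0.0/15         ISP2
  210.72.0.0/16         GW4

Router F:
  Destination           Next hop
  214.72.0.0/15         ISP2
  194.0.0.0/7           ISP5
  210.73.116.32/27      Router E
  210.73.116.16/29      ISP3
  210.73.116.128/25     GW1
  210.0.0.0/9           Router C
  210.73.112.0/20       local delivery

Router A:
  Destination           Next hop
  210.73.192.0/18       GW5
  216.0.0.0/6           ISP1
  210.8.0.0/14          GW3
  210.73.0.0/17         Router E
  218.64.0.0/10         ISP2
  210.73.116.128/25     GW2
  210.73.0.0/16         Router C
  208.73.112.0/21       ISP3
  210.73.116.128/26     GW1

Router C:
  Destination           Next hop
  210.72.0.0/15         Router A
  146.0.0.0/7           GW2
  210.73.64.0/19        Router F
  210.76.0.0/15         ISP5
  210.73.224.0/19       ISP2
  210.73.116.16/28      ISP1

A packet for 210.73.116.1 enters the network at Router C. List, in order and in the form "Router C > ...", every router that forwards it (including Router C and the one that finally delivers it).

At Router C: longest match for 210.73.116.1 is 210.72.0.0/15 -> Router A
At Router A: longest match for 210.73.116.1 is 210.73.0.0/17 -> Router E
At Router E: longest match for 210.73.116.1 is 210.64.0.0/10 -> Router F
At Router F: longest match for 210.73.116.1 is 210.73.112.0/20 -> local delivery

Router C > Router A > Router E > Router F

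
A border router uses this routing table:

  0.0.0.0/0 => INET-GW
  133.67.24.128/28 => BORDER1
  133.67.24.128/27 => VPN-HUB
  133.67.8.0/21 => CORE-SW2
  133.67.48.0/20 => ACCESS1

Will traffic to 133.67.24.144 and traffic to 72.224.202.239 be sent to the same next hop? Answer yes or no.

133.67.24.144: longest match 133.67.24.128/27 -> VPN-HUB
72.224.202.239: longest match 0.0.0.0/0 -> INET-GW

no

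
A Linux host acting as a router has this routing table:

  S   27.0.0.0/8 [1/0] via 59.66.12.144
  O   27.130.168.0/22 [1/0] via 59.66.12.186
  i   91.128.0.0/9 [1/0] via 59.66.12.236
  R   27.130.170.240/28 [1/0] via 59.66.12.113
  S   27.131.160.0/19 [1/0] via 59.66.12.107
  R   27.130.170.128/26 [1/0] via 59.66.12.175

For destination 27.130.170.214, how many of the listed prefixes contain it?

Prefixes containing 27.130.170.214:
  27.0.0.0/8 (27.0.0.0 - 27.255.255.255)
  27.130.168.0/22 (27.130.168.0 - 27.130.171.255)
Total matching entries: 2.

2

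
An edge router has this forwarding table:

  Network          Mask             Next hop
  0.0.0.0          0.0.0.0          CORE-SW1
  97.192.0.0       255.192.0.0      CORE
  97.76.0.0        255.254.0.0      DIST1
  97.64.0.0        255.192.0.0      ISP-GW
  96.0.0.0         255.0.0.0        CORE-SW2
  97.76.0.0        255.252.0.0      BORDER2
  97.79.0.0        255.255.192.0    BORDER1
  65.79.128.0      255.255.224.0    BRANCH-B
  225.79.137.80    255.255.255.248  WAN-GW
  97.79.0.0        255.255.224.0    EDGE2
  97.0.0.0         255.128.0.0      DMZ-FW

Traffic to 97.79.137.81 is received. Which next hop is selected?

Routes whose prefix contains 97.79.137.81:
  0.0.0.0/0 (default, matches everything) -> CORE-SW1
  97.0.0.0/9 (97.0.0.0 - 97.127.255.255) -> DMZ-FW
  97.64.0.0/10 (97.64.0.0 - 97.127.255.255) -> ISP-GW
  97.76.0.0/14 (97.76.0.0 - 97.79.255.255) -> BORDER2
More-specific entries that do NOT match:
  225.79.137.80/29 (225.79.137.80 - 225.79.137.87) does not contain 97.79.137.81
  65.79.128.0/19 (65.79.128.0 - 65.79.159.255) does not contain 97.79.137.81
  97.79.0.0/19 (97.79.0.0 - 97.79.31.255) does not contain 97.79.137.81
  97.79.0.0/18 (97.79.0.0 - 97.79.63.255) does not contain 97.79.137.81
  97.76.0.0/15 (97.76.0.0 - 97.77.255.255) does not contain 97.79.137.81
Longest matching prefix is /14 -> next hop BORDER2.

BORDER2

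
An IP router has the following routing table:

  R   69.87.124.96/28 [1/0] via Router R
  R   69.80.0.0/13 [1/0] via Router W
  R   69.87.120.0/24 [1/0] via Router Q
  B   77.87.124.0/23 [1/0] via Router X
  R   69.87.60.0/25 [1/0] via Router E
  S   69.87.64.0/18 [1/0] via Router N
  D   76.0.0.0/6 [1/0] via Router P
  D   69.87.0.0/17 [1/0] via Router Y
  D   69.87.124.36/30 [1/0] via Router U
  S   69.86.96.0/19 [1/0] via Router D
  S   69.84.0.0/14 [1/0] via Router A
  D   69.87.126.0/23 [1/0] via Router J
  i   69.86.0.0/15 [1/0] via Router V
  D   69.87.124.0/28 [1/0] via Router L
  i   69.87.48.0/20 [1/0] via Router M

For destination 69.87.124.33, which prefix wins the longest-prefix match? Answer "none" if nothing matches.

Entries matching 69.87.124.33:
  69.80.0.0/13 (69.80.0.0 - 69.87.255.255)
  69.84.0.0/14 (69.84.0.0 - 69.87.255.255)
  69.86.0.0/15 (69.86.0.0 - 69.87.255.255)
  69.87.0.0/17 (69.87.0.0 - 69.87.127.255)
  69.87.64.0/18 (69.87.64.0 - 69.87.127.255)
Most specific is 69.87.64.0/18.

69.87.64.0/18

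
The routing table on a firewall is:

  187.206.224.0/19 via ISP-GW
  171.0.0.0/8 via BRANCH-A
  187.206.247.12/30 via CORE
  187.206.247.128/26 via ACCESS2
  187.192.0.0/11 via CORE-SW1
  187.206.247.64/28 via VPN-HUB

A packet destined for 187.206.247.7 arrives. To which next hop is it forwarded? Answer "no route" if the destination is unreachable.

Routes whose prefix contains 187.206.247.7:
  187.192.0.0/11 (187.192.0.0 - 187.223.255.255) -> CORE-SW1
  187.206.224.0/19 (187.206.224.0 - 187.206.255.255) -> ISP-GW
More-specific entries that do NOT match:
  187.206.247.12/30 (187.206.247.12 - 187.206.247.15) does not contain 187.206.247.7
  187.206.247.64/28 (187.206.247.64 - 187.206.247.79) does not contain 187.206.247.7
  187.206.247.128/26 (187.206.247.128 - 187.206.247.191) does not contain 187.206.247.7
Longest matching prefix is /19 -> next hop ISP-GW.

ISP-GW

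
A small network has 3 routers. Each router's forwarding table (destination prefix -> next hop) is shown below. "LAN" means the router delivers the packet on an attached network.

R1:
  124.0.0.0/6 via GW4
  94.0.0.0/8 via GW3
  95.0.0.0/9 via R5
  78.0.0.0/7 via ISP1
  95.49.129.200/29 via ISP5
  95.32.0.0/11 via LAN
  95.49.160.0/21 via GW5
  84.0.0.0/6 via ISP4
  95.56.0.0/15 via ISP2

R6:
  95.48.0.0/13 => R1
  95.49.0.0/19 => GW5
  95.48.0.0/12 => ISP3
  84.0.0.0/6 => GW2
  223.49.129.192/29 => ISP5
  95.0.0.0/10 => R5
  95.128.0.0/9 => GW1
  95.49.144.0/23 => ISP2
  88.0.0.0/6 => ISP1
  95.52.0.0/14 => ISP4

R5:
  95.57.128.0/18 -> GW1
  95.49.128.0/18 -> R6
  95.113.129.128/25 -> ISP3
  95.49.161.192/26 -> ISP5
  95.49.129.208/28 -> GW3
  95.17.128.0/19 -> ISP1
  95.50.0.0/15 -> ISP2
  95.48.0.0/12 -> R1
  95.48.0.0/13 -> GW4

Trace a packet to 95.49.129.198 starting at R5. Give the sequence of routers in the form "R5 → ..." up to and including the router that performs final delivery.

At R5: longest match for 95.49.129.198 is 95.49.128.0/18 -> R6
At R6: longest match for 95.49.129.198 is 95.48.0.0/13 -> R1
At R1: longest match for 95.49.129.198 is 95.32.0.0/11 -> LAN

R5 → R6 → R1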